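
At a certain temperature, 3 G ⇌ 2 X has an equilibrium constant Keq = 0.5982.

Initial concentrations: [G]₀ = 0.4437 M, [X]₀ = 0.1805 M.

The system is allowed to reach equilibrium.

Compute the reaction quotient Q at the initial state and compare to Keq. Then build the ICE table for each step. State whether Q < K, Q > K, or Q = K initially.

Q₀ = 0.373 vs Keq = 0.5982 ⇒ Q<K, forward
Step 1:
                    G           X
  Initial      0.4437      0.1805
  Change     -0.03376     0.02251
  Equil        0.4099       0.203
  solve Keq expr → x = 0.01125; check Q = 0.5982

Q₀ = 0.373; Q < K (proceeds forward)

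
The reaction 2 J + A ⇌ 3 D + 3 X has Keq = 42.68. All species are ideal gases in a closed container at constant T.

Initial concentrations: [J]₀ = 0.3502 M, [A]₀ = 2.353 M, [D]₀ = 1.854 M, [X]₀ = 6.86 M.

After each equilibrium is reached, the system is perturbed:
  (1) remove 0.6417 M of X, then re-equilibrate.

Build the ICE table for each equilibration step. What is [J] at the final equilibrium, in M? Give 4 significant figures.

Q₀ = 7129 vs Keq = 42.68 ⇒ Q>K, reverse
Step 1:
                    J           A           D           X
  I            0.3502       2.353       1.854        6.86
  C            0.6734      0.3367       -1.01       -1.01
  E             1.024        2.69      0.8438        5.85
  solve Keq expr → x = -0.3367; check Q = 42.68
Then remove 0.6417 M of X.
Step 2:
                    J           A           D           X
  I             1.024        2.69      0.8438       5.208
  C          -0.04261     -0.0213     0.06391     0.06391
  E             0.981       2.668      0.9078       5.272
  solve Keq expr → x = 0.0213; check Q = 42.68

[J]_eq = 0.981 M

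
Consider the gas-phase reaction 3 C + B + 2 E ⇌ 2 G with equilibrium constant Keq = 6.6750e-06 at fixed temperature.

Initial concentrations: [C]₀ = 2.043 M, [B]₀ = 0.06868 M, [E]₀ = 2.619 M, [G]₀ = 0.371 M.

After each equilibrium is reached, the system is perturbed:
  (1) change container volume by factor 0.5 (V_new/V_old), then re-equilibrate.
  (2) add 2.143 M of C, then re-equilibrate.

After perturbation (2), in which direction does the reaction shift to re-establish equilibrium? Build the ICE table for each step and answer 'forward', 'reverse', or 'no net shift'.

Direction: forward

Q₀ = 0.03426 vs Keq = 6.6750e-06 ⇒ Q>K, reverse
Step 1:
                    C           B           E           G
  init          2.043     0.06868       2.619       0.371
  Δ            0.5329      0.1776      0.3552     -0.3552
  eq            2.576      0.2463       2.974     0.01577
  solve Keq expr → x = -0.1776; check Q = 6.6750e-06
Then change container volume by factor 0.5 (V_new/V_old).
Step 2:
                    C           B           E           G
  init          5.152      0.4926       5.948     0.03153
  Δ           -0.1248    -0.04158    -0.08317     0.08317
  eq            5.027       0.451       5.865      0.1147
  solve Keq expr → x = 0.04158; check Q = 6.6750e-06
Then add 2.143 M of C.
Step 3:
                    C           B           E           G
  init           7.17       0.451       5.865      0.1147
  Δ           -0.1008     -0.0336     -0.0672      0.0672
  eq            7.069      0.4174       5.798      0.1819
  solve Keq expr → x = 0.0336; check Q = 6.6750e-06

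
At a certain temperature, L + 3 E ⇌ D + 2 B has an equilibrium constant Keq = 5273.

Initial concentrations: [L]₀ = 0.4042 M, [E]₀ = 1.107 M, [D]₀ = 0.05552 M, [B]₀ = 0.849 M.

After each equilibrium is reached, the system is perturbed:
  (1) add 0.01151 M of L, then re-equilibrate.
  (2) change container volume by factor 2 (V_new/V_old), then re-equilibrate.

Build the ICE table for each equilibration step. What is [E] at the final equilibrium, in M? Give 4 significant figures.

[E]_eq = 0.07424 M

Q₀ = 0.07298 vs Keq = 5273 ⇒ Q<K, forward
Step 1:
                  L         E         D         B
  Initial    0.4042     1.107   0.05552     0.849
  Change    -0.3263    -0.979    0.3263    0.6527
  Equil     0.07787     0.128    0.3819     1.502
  solve Keq expr → x = 0.3263; check Q = 5273
Then add 0.01151 M of L.
Step 2:
                  L         E         D         B
  Initial   0.08938     0.128    0.3819     1.502
  Change  -0.001563 -0.004689  0.001563  0.003126
  Equil     0.08781    0.1233    0.3834     1.505
  solve Keq expr → x = 0.001563; check Q = 5273
Then change container volume by factor 2 (V_new/V_old).
Step 3:
                  L         E         D         B
  Initial   0.04391   0.06166    0.1917    0.7524
  Change   0.004196   0.01259 -0.004196 -0.008391
  Equil      0.0481   0.07424    0.1875     0.744
  solve Keq expr → x = -0.004196; check Q = 5273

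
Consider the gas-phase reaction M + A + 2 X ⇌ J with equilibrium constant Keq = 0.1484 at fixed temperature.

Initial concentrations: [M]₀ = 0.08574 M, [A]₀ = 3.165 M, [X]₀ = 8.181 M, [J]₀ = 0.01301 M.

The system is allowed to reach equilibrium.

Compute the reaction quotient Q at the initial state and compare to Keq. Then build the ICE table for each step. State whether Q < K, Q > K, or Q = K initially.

Q₀ = 7.1632e-04 vs Keq = 0.1484 ⇒ Q<K, forward
Step 1:
                    M           A           X           J
  Initial     0.08574       3.165       8.181     0.01301
  Change     -0.08249    -0.08249      -0.165     0.08249
  Equil      0.003249       3.083       8.016      0.0955
  solve Keq expr → x = 0.08249; check Q = 0.1484

Q₀ = 7.1632e-04; Q < K (proceeds forward)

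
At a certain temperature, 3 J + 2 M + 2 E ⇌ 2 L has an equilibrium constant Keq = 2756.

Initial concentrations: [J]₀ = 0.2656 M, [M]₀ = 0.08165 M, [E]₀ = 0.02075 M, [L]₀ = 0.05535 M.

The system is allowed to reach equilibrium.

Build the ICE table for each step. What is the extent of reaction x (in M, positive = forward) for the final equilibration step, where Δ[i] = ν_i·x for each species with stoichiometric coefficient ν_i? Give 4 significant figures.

Q₀ = 5.6964e+04 vs Keq = 2756 ⇒ Q>K, reverse
Step 1:
                  J         M         E         L
  I          0.2656   0.08165   0.02075   0.05535
  C         0.03024   0.02016   0.02016  -0.02016
  E          0.2958    0.1018   0.04091   0.03519
  solve Keq expr → x = -0.01008; check Q = 2756

x = -0.01008 M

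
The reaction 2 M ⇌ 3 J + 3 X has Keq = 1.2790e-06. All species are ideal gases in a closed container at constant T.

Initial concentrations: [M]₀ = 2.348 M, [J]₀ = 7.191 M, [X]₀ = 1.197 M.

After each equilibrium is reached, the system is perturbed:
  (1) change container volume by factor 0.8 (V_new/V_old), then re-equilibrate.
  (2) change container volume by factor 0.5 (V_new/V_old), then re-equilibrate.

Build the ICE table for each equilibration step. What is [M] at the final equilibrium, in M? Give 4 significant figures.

Q₀ = 115.7 vs Keq = 1.2790e-06 ⇒ Q>K, reverse
Step 1:
                    M           J           X
  init          2.348       7.191       1.197
  Δ            0.7954      -1.193      -1.193
  eq            3.143       5.998    0.003884
  solve Keq expr → x = -0.3977; check Q = 1.2790e-06
Then change container volume by factor 0.8 (V_new/V_old).
Step 2:
                    M           J           X
  init          3.929       7.497    0.004854
  Δ        8.3210e-04   -0.001248   -0.001248
  eq             3.93       7.496    0.003606
  solve Keq expr → x = -4.1605e-04; check Q = 1.2790e-06
Then change container volume by factor 0.5 (V_new/V_old).
Step 3:
                    M           J           X
  init           7.86       14.99    0.007213
  Δ          0.002899   -0.004349   -0.004349
  eq            7.863       14.99    0.002864
  solve Keq expr → x = -0.00145; check Q = 1.2790e-06

[M]_eq = 7.863 M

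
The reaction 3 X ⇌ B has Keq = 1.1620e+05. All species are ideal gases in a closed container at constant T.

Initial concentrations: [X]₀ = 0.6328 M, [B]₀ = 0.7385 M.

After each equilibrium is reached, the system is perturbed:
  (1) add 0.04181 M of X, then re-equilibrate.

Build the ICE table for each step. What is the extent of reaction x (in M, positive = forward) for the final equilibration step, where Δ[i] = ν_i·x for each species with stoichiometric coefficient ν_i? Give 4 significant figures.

Q₀ = 2.914 vs Keq = 1.1620e+05 ⇒ Q<K, forward
Step 1:
                    X           B
  Initial      0.6328      0.7385
  Change      -0.6127      0.2042
  Equil       0.02009      0.9427
  solve Keq expr → x = 0.2042; check Q = 1.1620e+05
Then add 0.04181 M of X.
Step 2:
                    X           B
  Initial      0.0619      0.9427
  Change     -0.04171      0.0139
  Equil       0.02019      0.9566
  solve Keq expr → x = 0.0139; check Q = 1.1620e+05

x = 0.0139 M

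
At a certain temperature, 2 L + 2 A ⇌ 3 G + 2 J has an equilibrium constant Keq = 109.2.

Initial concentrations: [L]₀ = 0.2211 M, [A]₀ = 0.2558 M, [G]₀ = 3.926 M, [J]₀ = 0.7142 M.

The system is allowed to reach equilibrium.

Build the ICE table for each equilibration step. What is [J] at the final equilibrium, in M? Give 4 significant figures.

Q₀ = 9650 vs Keq = 109.2 ⇒ Q>K, reverse
Step 1:
                   L          A          G          J
  init        0.2211     0.2558      3.926     0.7142
  Δ           0.2823     0.2823    -0.4235    -0.2823
  eq          0.5034     0.5381      3.503     0.4319
  solve Keq expr → x = -0.1412; check Q = 109.2

[J]_eq = 0.4319 M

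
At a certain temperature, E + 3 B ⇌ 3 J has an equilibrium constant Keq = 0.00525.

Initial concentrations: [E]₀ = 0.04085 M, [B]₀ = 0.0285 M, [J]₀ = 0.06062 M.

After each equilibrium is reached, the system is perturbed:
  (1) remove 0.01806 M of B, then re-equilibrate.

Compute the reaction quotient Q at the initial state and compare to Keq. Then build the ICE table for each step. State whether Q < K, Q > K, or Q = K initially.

Q₀ = 235.6; Q > K (proceeds reverse)

Q₀ = 235.6 vs Keq = 0.00525 ⇒ Q>K, reverse
Step 1:
                   E          B          J
  Initial    0.04085     0.0285    0.06062
  Change     0.01832    0.05497   -0.05497
  Equil      0.05917    0.08347   0.005653
  solve Keq expr → x = -0.01832; check Q = 0.00525
Then remove 0.01806 M of B.
Step 2:
                   E          B          J
  Initial    0.05917    0.06541   0.005653
  Change  3.7886e-04   0.001137  -0.001137
  Equil      0.05955    0.06654   0.004516
  solve Keq expr → x = -3.7886e-04; check Q = 0.00525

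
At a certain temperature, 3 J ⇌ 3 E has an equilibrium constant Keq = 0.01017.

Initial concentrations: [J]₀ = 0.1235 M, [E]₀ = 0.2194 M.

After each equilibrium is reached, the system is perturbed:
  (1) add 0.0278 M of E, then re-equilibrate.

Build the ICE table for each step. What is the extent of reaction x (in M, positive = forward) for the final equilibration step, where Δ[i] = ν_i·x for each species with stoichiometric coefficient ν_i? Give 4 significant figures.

x = -0.007616 M

Q₀ = 5.607 vs Keq = 0.01017 ⇒ Q>K, reverse
Step 1:
                  J         E
  Initial    0.1235    0.2194
  Change     0.1583   -0.1583
  Equil      0.2818   0.06106
  solve Keq expr → x = -0.05278; check Q = 0.01017
Then add 0.0278 M of E.
Step 2:
                  J         E
  Initial    0.2818   0.08886
  Change    0.02285  -0.02285
  Equil      0.3047   0.06601
  solve Keq expr → x = -0.007616; check Q = 0.01017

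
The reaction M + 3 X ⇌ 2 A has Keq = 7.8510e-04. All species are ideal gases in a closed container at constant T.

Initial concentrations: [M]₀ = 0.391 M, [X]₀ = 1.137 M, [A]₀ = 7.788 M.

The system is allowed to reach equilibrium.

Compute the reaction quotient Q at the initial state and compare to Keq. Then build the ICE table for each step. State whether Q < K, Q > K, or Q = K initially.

Q₀ = 105.5 vs Keq = 7.8510e-04 ⇒ Q>K, reverse
Step 1:
                    M           X           A
  I             0.391       1.137       7.788
  C             3.041       9.123      -6.082
  E             3.432       10.26       1.706
  solve Keq expr → x = -3.041; check Q = 7.8510e-04

Q₀ = 105.5; Q > K (proceeds reverse)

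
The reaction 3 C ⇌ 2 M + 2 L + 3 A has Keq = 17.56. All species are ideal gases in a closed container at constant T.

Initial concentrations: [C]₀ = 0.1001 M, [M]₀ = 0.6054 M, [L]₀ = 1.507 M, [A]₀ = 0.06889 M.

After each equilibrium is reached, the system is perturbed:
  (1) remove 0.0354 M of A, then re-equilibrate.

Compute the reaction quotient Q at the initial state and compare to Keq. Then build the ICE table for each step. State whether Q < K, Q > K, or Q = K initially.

Q₀ = 0.2713; Q < K (proceeds forward)

Q₀ = 0.2713 vs Keq = 17.56 ⇒ Q<K, forward
Step 1:
                    C           M           L           A
  I            0.1001      0.6054       1.507     0.06889
  C           -0.0534      0.0356      0.0356      0.0534
  E            0.0467       0.641       1.543      0.1223
  solve Keq expr → x = 0.0178; check Q = 17.56
Then remove 0.0354 M of A.
Step 2:
                    C           M           L           A
  I            0.0467       0.641       1.543     0.08689
  C         -0.009533    0.006355    0.006355    0.009533
  E           0.03717      0.6474       1.549     0.09642
  solve Keq expr → x = 0.003178; check Q = 17.56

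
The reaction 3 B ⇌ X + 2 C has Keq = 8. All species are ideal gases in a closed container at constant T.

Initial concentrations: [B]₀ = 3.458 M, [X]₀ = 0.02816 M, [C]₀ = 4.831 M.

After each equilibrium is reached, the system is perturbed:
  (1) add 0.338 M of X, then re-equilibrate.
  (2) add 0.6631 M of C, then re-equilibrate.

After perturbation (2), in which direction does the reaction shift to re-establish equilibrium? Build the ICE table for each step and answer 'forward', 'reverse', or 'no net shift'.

Q₀ = 0.01589 vs Keq = 8 ⇒ Q<K, forward
Step 1:
                  B         X         C
  I           3.458   0.02816     4.831
  C          -1.977     0.659     1.318
  E           1.481    0.6872     6.149
  solve Keq expr → x = 0.659; check Q = 8
Then add 0.338 M of X.
Step 2:
                  B         X         C
  I           1.481     1.025     6.149
  C          0.1616  -0.05387   -0.1077
  E           1.643    0.9713     6.041
  solve Keq expr → x = -0.05387; check Q = 8
Then add 0.6631 M of C.
Step 3:
                  B         X         C
  I           1.643    0.9713     6.704
  C         0.08952  -0.02984  -0.05968
  E           1.732    0.9415     6.645
  solve Keq expr → x = -0.02984; check Q = 8

Direction: reverse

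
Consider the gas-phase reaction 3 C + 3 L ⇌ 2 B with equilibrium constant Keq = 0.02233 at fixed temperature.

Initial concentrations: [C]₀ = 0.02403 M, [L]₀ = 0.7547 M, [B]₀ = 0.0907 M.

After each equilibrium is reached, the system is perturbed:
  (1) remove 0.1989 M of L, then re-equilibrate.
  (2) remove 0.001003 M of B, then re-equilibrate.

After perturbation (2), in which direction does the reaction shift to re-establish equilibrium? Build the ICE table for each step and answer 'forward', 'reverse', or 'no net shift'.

Direction: forward

Q₀ = 1379 vs Keq = 0.02233 ⇒ Q>K, reverse
Step 1:
                   C          L          B
  Initial    0.02403     0.7547     0.0907
  Change      0.1254     0.1254   -0.08358
  Equil       0.1494     0.8801   0.007124
  solve Keq expr → x = -0.04179; check Q = 0.02233
Then remove 0.1989 M of L.
Step 2:
                   C          L          B
  Initial     0.1494     0.6812   0.007124
  Change    0.003128   0.003128  -0.002085
  Equil       0.1525     0.6843   0.005039
  solve Keq expr → x = -0.001043; check Q = 0.02233
Then remove 0.001003 M of B.
Step 3:
                   C          L          B
  Initial     0.1525     0.6843   0.004036
  Change    -0.00138   -0.00138 9.1977e-04
  Equil       0.1511     0.6829   0.004955
  solve Keq expr → x = 4.5988e-04; check Q = 0.02233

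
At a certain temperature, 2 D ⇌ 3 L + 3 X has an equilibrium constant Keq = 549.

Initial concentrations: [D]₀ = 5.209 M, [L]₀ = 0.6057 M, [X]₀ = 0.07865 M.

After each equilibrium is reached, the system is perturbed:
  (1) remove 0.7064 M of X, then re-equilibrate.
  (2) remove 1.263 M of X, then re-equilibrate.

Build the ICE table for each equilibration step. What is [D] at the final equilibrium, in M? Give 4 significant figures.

Q₀ = 3.9844e-06 vs Keq = 549 ⇒ Q<K, forward
Step 1:
                  D         L         X
  I           5.209    0.6057   0.07865
  C          -2.452     3.679     3.679
  E           2.757     4.284     3.757
  solve Keq expr → x = 1.226; check Q = 549
Then remove 0.7064 M of X.
Step 2:
                  D         L         X
  I           2.757     4.284     3.051
  C         -0.1967     0.295     0.295
  E            2.56     4.579     3.346
  solve Keq expr → x = 0.09835; check Q = 549
Then remove 1.263 M of X.
Step 3:
                  D         L         X
  I            2.56     4.579     2.083
  C         -0.3866    0.5799    0.5799
  E           2.173     5.159     2.663
  solve Keq expr → x = 0.1933; check Q = 549

[D]_eq = 2.173 M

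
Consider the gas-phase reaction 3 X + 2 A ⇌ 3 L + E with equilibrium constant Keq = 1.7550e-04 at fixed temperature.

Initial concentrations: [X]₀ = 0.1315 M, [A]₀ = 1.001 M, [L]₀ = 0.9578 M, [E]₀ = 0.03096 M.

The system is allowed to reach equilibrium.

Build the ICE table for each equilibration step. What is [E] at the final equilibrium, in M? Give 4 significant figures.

[E]_eq = 3.4612e-06 M

Q₀ = 11.94 vs Keq = 1.7550e-04 ⇒ Q>K, reverse
Step 1:
                    X           A           L           E
  I            0.1315       1.001      0.9578     0.03096
  C           0.09287     0.06191    -0.09287    -0.03096
  E            0.2244       1.063      0.8649  3.4612e-06
  solve Keq expr → x = -0.03096; check Q = 1.7550e-04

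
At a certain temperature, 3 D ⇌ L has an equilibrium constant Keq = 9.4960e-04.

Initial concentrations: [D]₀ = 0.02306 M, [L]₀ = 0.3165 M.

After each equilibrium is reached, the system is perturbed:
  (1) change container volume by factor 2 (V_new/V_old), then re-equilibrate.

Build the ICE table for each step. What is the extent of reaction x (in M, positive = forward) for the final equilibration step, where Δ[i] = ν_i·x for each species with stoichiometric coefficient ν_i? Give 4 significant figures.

x = -3.2431e-04 M

Q₀ = 2.5810e+04 vs Keq = 9.4960e-04 ⇒ Q>K, reverse
Step 1:
                   D          L
  Initial    0.02306     0.3165
  Change      0.9469    -0.3156
  Equil         0.97 8.6657e-04
  solve Keq expr → x = -0.3156; check Q = 9.4960e-04
Then change container volume by factor 2 (V_new/V_old).
Step 2:
                   D          L
  Initial      0.485 4.3328e-04
  Change  9.7293e-04 -3.2431e-04
  Equil        0.486 1.0897e-04
  solve Keq expr → x = -3.2431e-04; check Q = 9.4960e-04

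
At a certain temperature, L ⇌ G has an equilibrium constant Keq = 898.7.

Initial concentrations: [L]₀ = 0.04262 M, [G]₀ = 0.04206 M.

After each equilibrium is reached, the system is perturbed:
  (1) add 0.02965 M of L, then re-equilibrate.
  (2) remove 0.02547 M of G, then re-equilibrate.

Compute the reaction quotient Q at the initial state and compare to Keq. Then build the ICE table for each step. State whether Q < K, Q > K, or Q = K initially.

Q₀ = 0.9869; Q < K (proceeds forward)

Q₀ = 0.9869 vs Keq = 898.7 ⇒ Q<K, forward
Step 1:
                    L           G
  init        0.04262     0.04206
  Δ          -0.04253     0.04253
  eq       9.4120e-05     0.08459
  solve Keq expr → x = 0.04253; check Q = 898.7
Then add 0.02965 M of L.
Step 2:
                    L           G
  init        0.02974     0.08459
  Δ          -0.02962     0.02962
  eq       1.2708e-04      0.1142
  solve Keq expr → x = 0.02962; check Q = 898.7
Then remove 0.02547 M of G.
Step 3:
                    L           G
  init     1.2708e-04     0.08873
  Δ       -2.8309e-05  2.8309e-05
  eq       9.8766e-05     0.08876
  solve Keq expr → x = 2.8309e-05; check Q = 898.7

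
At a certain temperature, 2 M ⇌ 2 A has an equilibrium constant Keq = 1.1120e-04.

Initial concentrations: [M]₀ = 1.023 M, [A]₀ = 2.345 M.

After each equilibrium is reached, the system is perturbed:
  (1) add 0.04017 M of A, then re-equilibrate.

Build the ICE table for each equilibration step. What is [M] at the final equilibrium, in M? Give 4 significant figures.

[M]_eq = 3.373 M

Q₀ = 5.255 vs Keq = 1.1120e-04 ⇒ Q>K, reverse
Step 1:
                    M           A
  Initial       1.023       2.345
  Change         2.31       -2.31
  Equil         3.333     0.03515
  solve Keq expr → x = -1.155; check Q = 1.1120e-04
Then add 0.04017 M of A.
Step 2:
                    M           A
  Initial       3.333     0.07532
  Change      0.03975    -0.03975
  Equil         3.373     0.03556
  solve Keq expr → x = -0.01988; check Q = 1.1120e-04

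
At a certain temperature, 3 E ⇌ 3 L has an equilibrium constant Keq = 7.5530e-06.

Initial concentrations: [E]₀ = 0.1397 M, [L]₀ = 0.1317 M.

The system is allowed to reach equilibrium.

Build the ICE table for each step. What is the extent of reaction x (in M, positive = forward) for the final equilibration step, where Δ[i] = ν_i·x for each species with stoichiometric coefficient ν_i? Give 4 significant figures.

Q₀ = 0.8379 vs Keq = 7.5530e-06 ⇒ Q>K, reverse
Step 1:
                    E           L
  init         0.1397      0.1317
  Δ            0.1265     -0.1265
  eq           0.2662    0.005222
  solve Keq expr → x = -0.04216; check Q = 7.5530e-06

x = -0.04216 M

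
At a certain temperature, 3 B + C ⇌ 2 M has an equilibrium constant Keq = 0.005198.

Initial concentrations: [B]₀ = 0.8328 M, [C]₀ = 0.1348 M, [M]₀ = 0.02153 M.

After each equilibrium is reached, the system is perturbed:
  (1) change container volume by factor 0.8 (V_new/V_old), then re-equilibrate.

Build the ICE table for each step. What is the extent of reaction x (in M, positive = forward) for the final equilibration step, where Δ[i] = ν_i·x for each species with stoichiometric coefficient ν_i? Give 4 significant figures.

Q₀ = 0.005954 vs Keq = 0.005198 ⇒ Q>K, reverse
Step 1:
                  B         C         M
  I          0.8328    0.1348   0.02153
  C        0.001941 6.4688e-04 -0.001294
  E          0.8347    0.1354   0.02024
  solve Keq expr → x = -6.4688e-04; check Q = 0.005198
Then change container volume by factor 0.8 (V_new/V_old).
Step 2:
                  B         C         M
  I           1.043    0.1693    0.0253
  C       -0.008512 -0.002837  0.005675
  E           1.035    0.1665   0.03097
  solve Keq expr → x = 0.002837; check Q = 0.005198

x = 0.002837 M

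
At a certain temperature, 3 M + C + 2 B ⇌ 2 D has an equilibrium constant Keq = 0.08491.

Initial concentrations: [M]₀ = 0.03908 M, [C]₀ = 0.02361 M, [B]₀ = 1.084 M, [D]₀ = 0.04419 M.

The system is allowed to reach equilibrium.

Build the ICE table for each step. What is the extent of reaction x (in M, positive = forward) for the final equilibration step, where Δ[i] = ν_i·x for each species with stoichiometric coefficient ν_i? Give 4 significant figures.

Q₀ = 1179 vs Keq = 0.08491 ⇒ Q>K, reverse
Step 1:
                  M         C         B         D
  I         0.03908   0.02361     1.084   0.04419
  C          0.0629   0.02097   0.04193  -0.04193
  E           0.102   0.04458     1.126  0.002256
  solve Keq expr → x = -0.02097; check Q = 0.08491

x = -0.02097 M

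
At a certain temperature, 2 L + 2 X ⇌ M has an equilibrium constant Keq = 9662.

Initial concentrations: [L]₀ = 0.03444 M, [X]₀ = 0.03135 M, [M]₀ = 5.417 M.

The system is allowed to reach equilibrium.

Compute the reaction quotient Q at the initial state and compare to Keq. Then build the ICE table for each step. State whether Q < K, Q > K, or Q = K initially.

Q₀ = 4.6468e+06 vs Keq = 9662 ⇒ Q>K, reverse
Step 1:
                    L           X           M
  init        0.03444     0.03135       5.417
  Δ            0.1206      0.1206    -0.06028
  eq            0.155      0.1519       5.357
  solve Keq expr → x = -0.06028; check Q = 9662

Q₀ = 4.6468e+06; Q > K (proceeds reverse)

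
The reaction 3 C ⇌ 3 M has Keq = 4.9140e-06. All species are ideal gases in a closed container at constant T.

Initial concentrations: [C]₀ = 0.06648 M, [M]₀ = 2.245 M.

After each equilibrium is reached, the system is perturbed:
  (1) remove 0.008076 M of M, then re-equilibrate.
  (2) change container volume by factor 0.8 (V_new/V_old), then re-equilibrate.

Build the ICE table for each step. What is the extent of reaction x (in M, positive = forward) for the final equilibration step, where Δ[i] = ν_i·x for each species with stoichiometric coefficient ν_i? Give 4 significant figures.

Q₀ = 3.8510e+04 vs Keq = 4.9140e-06 ⇒ Q>K, reverse
Step 1:
                    C           M
  Initial     0.06648       2.245
  Change        2.206      -2.206
  Equil         2.273     0.03864
  solve Keq expr → x = -0.7355; check Q = 4.9140e-06
Then remove 0.008076 M of M.
Step 2:
                    C           M
  Initial       2.273     0.03056
  Change    -0.007941    0.007941
  Equil         2.265     0.03851
  solve Keq expr → x = 0.002647; check Q = 4.9140e-06
Then change container volume by factor 0.8 (V_new/V_old).
Step 3:
                    C           M
  Initial       2.831     0.04813
  Change            0           0
  Equil         2.831     0.04813
  solve Keq expr → x = 0; check Q = 4.9140e-06

x = 0 M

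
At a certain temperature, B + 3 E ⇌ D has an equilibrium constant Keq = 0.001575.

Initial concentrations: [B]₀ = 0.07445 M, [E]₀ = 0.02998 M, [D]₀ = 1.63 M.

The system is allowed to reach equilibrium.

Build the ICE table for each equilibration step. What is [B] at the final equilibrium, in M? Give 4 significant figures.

Q₀ = 8.1251e+05 vs Keq = 0.001575 ⇒ Q>K, reverse
Step 1:
                  B         E         D
  Initial   0.07445   0.02998      1.63
  Change      1.436     4.308    -1.436
  Equil        1.51     4.338    0.1941
  solve Keq expr → x = -1.436; check Q = 0.001575

[B]_eq = 1.51 M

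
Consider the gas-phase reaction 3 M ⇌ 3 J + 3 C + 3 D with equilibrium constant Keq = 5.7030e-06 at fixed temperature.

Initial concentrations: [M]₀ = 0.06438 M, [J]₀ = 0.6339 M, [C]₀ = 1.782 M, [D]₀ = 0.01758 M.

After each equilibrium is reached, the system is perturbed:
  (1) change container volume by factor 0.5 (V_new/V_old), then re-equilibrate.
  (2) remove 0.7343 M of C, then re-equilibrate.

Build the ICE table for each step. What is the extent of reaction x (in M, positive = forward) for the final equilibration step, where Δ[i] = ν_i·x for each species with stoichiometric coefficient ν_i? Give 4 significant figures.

Q₀ = 0.02935 vs Keq = 5.7030e-06 ⇒ Q>K, reverse
Step 1:
                   M          J          C          D
  I          0.06438     0.6339      1.782    0.01758
  C          0.01626   -0.01626   -0.01626   -0.01626
  E          0.08064     0.6176      1.766   0.001321
  solve Keq expr → x = -0.00542; check Q = 5.7030e-06
Then change container volume by factor 0.5 (V_new/V_old).
Step 2:
                   M          J          C          D
  I           0.1613      1.235      3.531   0.002642
  C         0.001972  -0.001972  -0.001972  -0.001972
  E           0.1632      1.233       3.53 6.7004e-04
  solve Keq expr → x = -6.5735e-04; check Q = 5.7030e-06
Then remove 0.7343 M of C.
Step 3:
                   M          J          C          D
  I           0.1632      1.233      2.795 6.7004e-04
  C       -1.7494e-04 1.7494e-04 1.7494e-04 1.7494e-04
  E           0.1631      1.233      2.795 8.4498e-04
  solve Keq expr → x = 5.8313e-05; check Q = 5.7030e-06

x = 5.8313e-05 M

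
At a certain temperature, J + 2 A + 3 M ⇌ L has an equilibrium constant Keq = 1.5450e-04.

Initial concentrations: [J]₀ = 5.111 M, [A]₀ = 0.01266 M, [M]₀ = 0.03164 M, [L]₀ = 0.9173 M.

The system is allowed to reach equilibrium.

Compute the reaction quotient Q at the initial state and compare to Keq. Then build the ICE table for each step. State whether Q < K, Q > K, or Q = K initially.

Q₀ = 3.5353e+07 vs Keq = 1.5450e-04 ⇒ Q>K, reverse
Step 1:
                    J           A           M           L
  init          5.111     0.01266     0.03164      0.9173
  Δ            0.8661       1.732       2.598     -0.8661
  eq            5.977       1.745        2.63     0.05116
  solve Keq expr → x = -0.8661; check Q = 1.5450e-04

Q₀ = 3.5353e+07; Q > K (proceeds reverse)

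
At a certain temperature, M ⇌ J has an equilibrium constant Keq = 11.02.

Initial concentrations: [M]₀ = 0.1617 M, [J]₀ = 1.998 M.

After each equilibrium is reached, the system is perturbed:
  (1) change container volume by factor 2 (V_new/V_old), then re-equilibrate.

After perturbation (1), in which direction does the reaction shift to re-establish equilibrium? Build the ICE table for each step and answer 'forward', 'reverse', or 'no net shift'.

Q₀ = 12.36 vs Keq = 11.02 ⇒ Q>K, reverse
Step 1:
                  M         J
  Initial    0.1617     1.998
  Change    0.01798  -0.01798
  Equil      0.1797      1.98
  solve Keq expr → x = -0.01798; check Q = 11.02
Then change container volume by factor 2 (V_new/V_old).
Step 2:
                  M         J
  Initial   0.08984      0.99
  Change          0         0
  Equil     0.08984      0.99
  solve Keq expr → x = 0; check Q = 11.02

Direction: no net shift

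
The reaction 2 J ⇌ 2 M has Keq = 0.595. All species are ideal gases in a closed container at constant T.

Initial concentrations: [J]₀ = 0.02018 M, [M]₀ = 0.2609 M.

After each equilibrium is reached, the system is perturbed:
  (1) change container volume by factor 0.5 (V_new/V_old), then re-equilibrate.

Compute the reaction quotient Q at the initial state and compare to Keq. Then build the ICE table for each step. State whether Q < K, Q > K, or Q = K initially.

Q₀ = 167.1; Q > K (proceeds reverse)

Q₀ = 167.1 vs Keq = 0.595 ⇒ Q>K, reverse
Step 1:
                    J           M
  I           0.02018      0.2609
  C            0.1385     -0.1385
  E            0.1587      0.1224
  solve Keq expr → x = -0.06925; check Q = 0.595
Then change container volume by factor 0.5 (V_new/V_old).
Step 2:
                    J           M
  I            0.3174      0.2448
  C                 0           0
  E            0.3174      0.2448
  solve Keq expr → x = 0; check Q = 0.595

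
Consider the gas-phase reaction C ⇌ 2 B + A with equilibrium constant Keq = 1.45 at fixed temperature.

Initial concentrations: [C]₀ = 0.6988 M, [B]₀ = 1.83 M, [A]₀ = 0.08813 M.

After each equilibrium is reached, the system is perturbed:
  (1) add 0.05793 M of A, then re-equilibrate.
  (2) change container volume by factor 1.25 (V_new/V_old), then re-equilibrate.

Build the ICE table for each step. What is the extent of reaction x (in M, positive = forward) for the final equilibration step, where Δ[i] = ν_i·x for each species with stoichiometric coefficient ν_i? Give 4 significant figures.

Q₀ = 0.4224 vs Keq = 1.45 ⇒ Q<K, forward
Step 1:
                  C         B         A
  init       0.6988      1.83   0.08813
  Δ         -0.1129    0.2258    0.1129
  eq         0.5859     2.056     0.201
  solve Keq expr → x = 0.1129; check Q = 1.45
Then add 0.05793 M of A.
Step 2:
                  C         B         A
  init       0.5859     2.056     0.259
  Δ         0.03261  -0.06522  -0.03261
  eq         0.6185     1.991    0.2263
  solve Keq expr → x = -0.03261; check Q = 1.45
Then change container volume by factor 1.25 (V_new/V_old).
Step 3:
                  C         B         A
  init       0.4948     1.592    0.1811
  Δ        -0.04711   0.09423   0.04711
  eq         0.4477     1.687    0.2282
  solve Keq expr → x = 0.04711; check Q = 1.45

x = 0.04711 M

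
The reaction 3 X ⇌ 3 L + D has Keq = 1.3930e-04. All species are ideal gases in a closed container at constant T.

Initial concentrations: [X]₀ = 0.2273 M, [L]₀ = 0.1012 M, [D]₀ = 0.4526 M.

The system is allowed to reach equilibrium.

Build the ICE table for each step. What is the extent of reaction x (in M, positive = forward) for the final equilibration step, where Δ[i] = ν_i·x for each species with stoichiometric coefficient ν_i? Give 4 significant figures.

x = -0.02668 M

Q₀ = 0.03994 vs Keq = 1.3930e-04 ⇒ Q>K, reverse
Step 1:
                  X         L         D
  init       0.2273    0.1012    0.4526
  Δ         0.08003  -0.08003  -0.02668
  eq         0.3073   0.02117    0.4259
  solve Keq expr → x = -0.02668; check Q = 1.3930e-04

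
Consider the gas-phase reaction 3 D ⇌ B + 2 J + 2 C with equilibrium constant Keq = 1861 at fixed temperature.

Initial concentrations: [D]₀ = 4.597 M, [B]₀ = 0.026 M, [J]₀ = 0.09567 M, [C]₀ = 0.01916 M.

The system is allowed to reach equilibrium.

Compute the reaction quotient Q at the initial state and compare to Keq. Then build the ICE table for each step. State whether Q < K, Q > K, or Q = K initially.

Q₀ = 8.9927e-10; Q < K (proceeds forward)

Q₀ = 8.9927e-10 vs Keq = 1861 ⇒ Q<K, forward
Step 1:
                   D          B          J          C
  I            4.597      0.026    0.09567    0.01916
  C           -4.223      1.408      2.815      2.815
  E           0.3743      1.434      2.911      2.834
  solve Keq expr → x = 1.408; check Q = 1861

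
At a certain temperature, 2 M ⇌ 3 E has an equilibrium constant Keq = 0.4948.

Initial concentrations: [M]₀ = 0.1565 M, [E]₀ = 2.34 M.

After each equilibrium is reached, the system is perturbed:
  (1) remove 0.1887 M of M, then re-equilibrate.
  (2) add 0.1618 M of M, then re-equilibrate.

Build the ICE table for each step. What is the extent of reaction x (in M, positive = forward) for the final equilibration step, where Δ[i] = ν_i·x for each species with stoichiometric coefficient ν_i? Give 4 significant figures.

Q₀ = 523.1 vs Keq = 0.4948 ⇒ Q>K, reverse
Step 1:
                   M          E
  I           0.1565       2.34
  C           0.9843     -1.476
  E            1.141     0.8635
  solve Keq expr → x = -0.4922; check Q = 0.4948
Then remove 0.1887 M of M.
Step 2:
                   M          E
  I           0.9521     0.8635
  C          0.04827   -0.07241
  E                1     0.7911
  solve Keq expr → x = -0.02414; check Q = 0.4948
Then add 0.1618 M of M.
Step 3:
                   M          E
  I            1.162     0.7911
  C         -0.04148    0.06223
  E            1.121     0.8534
  solve Keq expr → x = 0.02074; check Q = 0.4948

x = 0.02074 M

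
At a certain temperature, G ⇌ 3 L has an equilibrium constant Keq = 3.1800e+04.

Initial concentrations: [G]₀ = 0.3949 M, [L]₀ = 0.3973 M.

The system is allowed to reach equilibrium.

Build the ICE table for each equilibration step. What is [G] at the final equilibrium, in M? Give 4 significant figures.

Q₀ = 0.1588 vs Keq = 3.1800e+04 ⇒ Q<K, forward
Step 1:
                    G           L
  Initial      0.3949      0.3973
  Change      -0.3948       1.184
  Equil    1.2442e-04       1.582
  solve Keq expr → x = 0.3948; check Q = 3.1800e+04

[G]_eq = 1.2442e-04 M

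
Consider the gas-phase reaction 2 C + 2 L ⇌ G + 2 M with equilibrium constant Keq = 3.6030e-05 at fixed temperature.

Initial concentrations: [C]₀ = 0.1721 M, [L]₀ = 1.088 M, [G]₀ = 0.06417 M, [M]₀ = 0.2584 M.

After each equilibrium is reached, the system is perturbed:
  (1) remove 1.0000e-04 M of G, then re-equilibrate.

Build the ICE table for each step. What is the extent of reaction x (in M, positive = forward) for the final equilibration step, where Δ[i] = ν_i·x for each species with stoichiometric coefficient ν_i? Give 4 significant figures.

Q₀ = 0.1222 vs Keq = 3.6030e-05 ⇒ Q>K, reverse
Step 1:
                   C          L          G          M
  I           0.1721      1.088    0.06417     0.2584
  C           0.1278     0.1278   -0.06389    -0.1278
  E           0.2999      1.216 2.8070e-04     0.1306
  solve Keq expr → x = -0.06389; check Q = 3.6030e-05
Then remove 1.0000e-04 M of G.
Step 2:
                   C          L          G          M
  I           0.2999      1.216 1.8070e-04     0.1306
  C       -1.9739e-04 -1.9739e-04 9.8695e-05 1.9739e-04
  E           0.2997      1.216 2.7939e-04     0.1308
  solve Keq expr → x = 9.8695e-05; check Q = 3.6030e-05

x = 9.8695e-05 M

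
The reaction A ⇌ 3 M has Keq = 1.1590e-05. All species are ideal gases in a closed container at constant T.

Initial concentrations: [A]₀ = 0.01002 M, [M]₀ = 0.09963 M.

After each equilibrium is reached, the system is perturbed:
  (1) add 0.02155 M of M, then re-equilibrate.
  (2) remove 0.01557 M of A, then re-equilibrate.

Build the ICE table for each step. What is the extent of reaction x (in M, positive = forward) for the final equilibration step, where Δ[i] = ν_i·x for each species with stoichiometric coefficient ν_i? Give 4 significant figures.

x = -3.2957e-04 M

Q₀ = 0.0987 vs Keq = 1.1590e-05 ⇒ Q>K, reverse
Step 1:
                    A           M
  Initial     0.01002     0.09963
  Change      0.03062    -0.09185
  Equil       0.04064     0.00778
  solve Keq expr → x = -0.03062; check Q = 1.1590e-05
Then add 0.02155 M of M.
Step 2:
                    A           M
  Initial     0.04064     0.02933
  Change     0.007041    -0.02112
  Equil       0.04768    0.008206
  solve Keq expr → x = -0.007041; check Q = 1.1590e-05
Then remove 0.01557 M of A.
Step 3:
                    A           M
  Initial     0.03211    0.008206
  Change   3.2957e-04 -9.8870e-04
  Equil       0.03244    0.007217
  solve Keq expr → x = -3.2957e-04; check Q = 1.1590e-05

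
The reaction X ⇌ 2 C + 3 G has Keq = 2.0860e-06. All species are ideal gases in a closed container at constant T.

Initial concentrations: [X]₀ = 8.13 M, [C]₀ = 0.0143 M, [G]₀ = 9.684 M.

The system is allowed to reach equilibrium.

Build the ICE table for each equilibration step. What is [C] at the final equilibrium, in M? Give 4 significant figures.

Q₀ = 0.02284 vs Keq = 2.0860e-06 ⇒ Q>K, reverse
Step 1:
                   X          C          G
  I             8.13     0.0143      9.684
  C         0.007081   -0.01416   -0.02124
  E            8.137 1.3716e-04      9.663
  solve Keq expr → x = -0.007081; check Q = 2.0860e-06

[C]_eq = 1.3716e-04 M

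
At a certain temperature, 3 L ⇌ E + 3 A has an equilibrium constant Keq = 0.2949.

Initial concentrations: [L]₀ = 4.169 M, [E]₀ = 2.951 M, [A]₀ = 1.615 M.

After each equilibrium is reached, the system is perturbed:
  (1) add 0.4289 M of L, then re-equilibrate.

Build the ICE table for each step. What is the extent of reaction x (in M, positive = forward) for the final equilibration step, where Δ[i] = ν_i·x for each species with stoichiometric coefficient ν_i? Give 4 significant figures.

x = 0.04297 M

Q₀ = 0.1716 vs Keq = 0.2949 ⇒ Q<K, forward
Step 1:
                  L         E         A
  I           4.169     2.951     1.615
  C         -0.2086   0.06954    0.2086
  E            3.96     3.021     1.824
  solve Keq expr → x = 0.06954; check Q = 0.2949
Then add 0.4289 M of L.
Step 2:
                  L         E         A
  I           4.389     3.021     1.824
  C         -0.1289   0.04297    0.1289
  E            4.26     3.064     1.953
  solve Keq expr → x = 0.04297; check Q = 0.2949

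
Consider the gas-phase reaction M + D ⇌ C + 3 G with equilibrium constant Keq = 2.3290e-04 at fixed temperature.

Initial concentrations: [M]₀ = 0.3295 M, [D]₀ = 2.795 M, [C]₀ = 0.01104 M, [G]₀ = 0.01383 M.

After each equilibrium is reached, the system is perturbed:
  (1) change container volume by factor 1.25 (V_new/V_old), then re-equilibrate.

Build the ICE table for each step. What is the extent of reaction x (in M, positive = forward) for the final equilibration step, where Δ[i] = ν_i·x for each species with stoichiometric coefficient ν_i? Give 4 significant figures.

Q₀ = 3.1710e-08 vs Keq = 2.3290e-04 ⇒ Q<K, forward
Step 1:
                   M          D          C          G
  I           0.3295      2.795    0.01104    0.01383
  C         -0.04483   -0.04483    0.04483     0.1345
  E           0.2847       2.75    0.05587     0.1483
  solve Keq expr → x = 0.04483; check Q = 2.3290e-04
Then change container volume by factor 1.25 (V_new/V_old).
Step 2:
                   M          D          C          G
  I           0.2277        2.2     0.0447     0.1187
  C        -0.004555  -0.004555   0.004555    0.01366
  E           0.2232      2.196    0.04925     0.1323
  solve Keq expr → x = 0.004555; check Q = 2.3290e-04

x = 0.004555 M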